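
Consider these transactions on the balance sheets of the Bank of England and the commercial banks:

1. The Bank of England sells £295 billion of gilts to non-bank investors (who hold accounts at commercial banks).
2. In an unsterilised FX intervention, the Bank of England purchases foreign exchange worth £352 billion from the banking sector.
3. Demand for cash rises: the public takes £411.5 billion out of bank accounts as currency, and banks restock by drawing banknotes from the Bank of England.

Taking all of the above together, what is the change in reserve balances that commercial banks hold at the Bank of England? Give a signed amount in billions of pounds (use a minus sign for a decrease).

Bank of England balance sheet:
  Assets:      Securities −£295B, Foreign assets +£352B
  Liabilities: Bank reserves −£354.5B, Currency in circulation +£411.5B
So the change in reserve balances that commercial banks hold at the Bank of England is -£354.5 billion.

-£354.5 billion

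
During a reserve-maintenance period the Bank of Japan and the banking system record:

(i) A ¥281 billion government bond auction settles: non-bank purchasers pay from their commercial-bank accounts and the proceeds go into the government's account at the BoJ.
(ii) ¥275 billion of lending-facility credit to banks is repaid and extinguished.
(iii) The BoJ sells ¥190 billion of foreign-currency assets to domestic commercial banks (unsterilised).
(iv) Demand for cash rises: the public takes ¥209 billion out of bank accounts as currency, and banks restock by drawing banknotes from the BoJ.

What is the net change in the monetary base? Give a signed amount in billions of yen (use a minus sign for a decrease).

Government account inflow ¥281 billion: reserves shift to a non-base liability → −¥281B.
Discount-window repayment ¥275 billion: BoJ balance sheet contracts → −¥275B.
FX sale ¥190 billion: BoJ balance sheet contracts → −¥190B.
Currency withdrawal ¥209 billion: just a shift between currency and reserves — both are base money → 0.
Net: −281 − 275 − 190 + 0 = -¥746 billion.

-¥746 billion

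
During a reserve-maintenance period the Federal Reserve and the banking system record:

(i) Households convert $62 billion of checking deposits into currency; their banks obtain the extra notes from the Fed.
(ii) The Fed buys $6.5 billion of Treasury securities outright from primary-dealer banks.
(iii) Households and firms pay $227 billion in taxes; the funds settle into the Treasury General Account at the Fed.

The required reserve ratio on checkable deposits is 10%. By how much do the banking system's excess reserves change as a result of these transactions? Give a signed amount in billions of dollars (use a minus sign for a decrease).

Currency withdrawal $62 billion: reserves −$62B, deposits −$62B.
OMO purchase (from banks) $6.5 billion: reserves +$6.5B, deposits 0.
Government account inflow $227 billion: reserves −$227B, deposits −$227B.
Totals: Δreserves = −$282.5B, Δdeposits = −$289B.
Δrequired reserves = 10% × −$289B = −$28.9B.
Δexcess reserves = Δreserves − Δrequired = −$282.5B − (−$28.9B) = -$253.6 billion.

-$253.6 billion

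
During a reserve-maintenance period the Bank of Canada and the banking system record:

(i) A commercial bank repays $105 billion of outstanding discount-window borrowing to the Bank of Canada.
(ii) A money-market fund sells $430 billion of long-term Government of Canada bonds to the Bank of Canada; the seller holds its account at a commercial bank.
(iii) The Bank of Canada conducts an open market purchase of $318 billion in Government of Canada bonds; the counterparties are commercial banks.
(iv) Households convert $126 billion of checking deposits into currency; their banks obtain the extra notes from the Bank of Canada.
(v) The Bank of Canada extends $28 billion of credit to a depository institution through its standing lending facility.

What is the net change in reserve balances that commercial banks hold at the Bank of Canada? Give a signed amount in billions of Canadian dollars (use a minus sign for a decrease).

+$545 billion

Discount-window repayment $105 billion: repayment is debited from reserves → −$105B.
Asset purchase (from non-banks) $430 billion: the Bank of Canada pays by crediting reserve accounts → +$430B.
OMO purchase (from banks) $318 billion: the Bank of Canada pays by crediting reserve accounts → +$318B.
Currency withdrawal $126 billion: banks swap reserves for currency → −$126B.
Discount-window loan $28 billion: the loan is credited to the bank's reserve account → +$28B.
Net: −105 + 430 + 318 − 126 + 28 = +$545 billion.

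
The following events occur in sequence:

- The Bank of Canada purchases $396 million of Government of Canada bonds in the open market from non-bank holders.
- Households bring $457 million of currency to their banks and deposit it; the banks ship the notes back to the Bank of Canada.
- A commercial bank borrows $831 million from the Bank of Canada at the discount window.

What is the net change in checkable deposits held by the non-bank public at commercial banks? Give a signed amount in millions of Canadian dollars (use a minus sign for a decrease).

+$853 million

Bank of Canada balance sheet:
  Assets:      Securities +$396M, Loans to banks +$831M
  Liabilities: Bank reserves +$1684M, Currency in circulation −$457M
Commercial banking system:
  Assets:      Reserves at CB +$1684M
  Liabilities: Checkable deposits +$853M, Borrowings from CB +$831M
So the change in checkable deposits held by the non-bank public at commercial banks is +$853 million.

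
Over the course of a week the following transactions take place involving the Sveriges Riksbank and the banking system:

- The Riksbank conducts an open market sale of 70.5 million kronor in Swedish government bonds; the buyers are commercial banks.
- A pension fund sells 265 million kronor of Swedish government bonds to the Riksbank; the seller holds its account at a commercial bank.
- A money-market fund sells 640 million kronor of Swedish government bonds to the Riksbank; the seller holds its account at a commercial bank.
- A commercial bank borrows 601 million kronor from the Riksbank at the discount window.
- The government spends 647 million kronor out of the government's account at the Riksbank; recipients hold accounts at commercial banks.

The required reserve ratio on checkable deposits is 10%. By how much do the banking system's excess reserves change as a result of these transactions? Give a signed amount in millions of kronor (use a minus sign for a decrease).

+1927.3 million

OMO sale (to banks) 70.5 million kronor: reserves −70.5M, deposits 0.
Asset purchase (from non-banks) 265 million kronor: reserves +265M, deposits +265M.
Asset purchase (from non-banks) 640 million kronor: reserves +640M, deposits +640M.
Discount-window loan 601 million kronor: reserves +601M, deposits 0.
Government spending 647 million kronor: reserves +647M, deposits +647M.
Totals: Δreserves = +2082.5M, Δdeposits = +1552M.
Δrequired reserves = 10% × +1552M = +155.2M.
Δexcess reserves = Δreserves − Δrequired = +2082.5M − (+155.2M) = +1927.3 million.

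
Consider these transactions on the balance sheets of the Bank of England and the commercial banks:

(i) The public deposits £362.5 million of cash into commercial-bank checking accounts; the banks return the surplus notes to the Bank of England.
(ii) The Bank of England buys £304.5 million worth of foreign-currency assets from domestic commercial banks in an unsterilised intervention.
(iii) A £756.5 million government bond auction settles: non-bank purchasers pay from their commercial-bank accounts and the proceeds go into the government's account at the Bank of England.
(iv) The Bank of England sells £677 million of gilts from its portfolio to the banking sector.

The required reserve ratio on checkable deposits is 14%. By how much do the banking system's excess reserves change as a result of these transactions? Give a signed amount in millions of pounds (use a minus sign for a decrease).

-£711.34 million

Currency deposit £362.5 million: reserves +£362.5M, deposits +£362.5M.
FX purchase £304.5 million: reserves +£304.5M, deposits 0.
Government account inflow £756.5 million: reserves −£756.5M, deposits −£756.5M.
OMO sale (to banks) £677 million: reserves −£677M, deposits 0.
Totals: Δreserves = −£766.5M, Δdeposits = −£394M.
Δrequired reserves = 14% × −£394M = −£55.16M.
Δexcess reserves = Δreserves − Δrequired = −£766.5M − (−£55.16M) = -£711.34 million.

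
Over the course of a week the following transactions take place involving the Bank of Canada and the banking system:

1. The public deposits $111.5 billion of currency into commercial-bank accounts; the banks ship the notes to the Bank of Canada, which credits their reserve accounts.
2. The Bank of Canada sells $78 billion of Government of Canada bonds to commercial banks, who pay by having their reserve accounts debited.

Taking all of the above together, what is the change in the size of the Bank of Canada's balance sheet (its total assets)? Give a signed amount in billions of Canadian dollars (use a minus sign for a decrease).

Currency deposit $111.5 billion: only the composition of liabilities changes → 0.
OMO sale (to banks) $78 billion: a Bank of Canada asset is shed → −$78B.
Net: 0 − 78 = -$78 billion.

-$78 billion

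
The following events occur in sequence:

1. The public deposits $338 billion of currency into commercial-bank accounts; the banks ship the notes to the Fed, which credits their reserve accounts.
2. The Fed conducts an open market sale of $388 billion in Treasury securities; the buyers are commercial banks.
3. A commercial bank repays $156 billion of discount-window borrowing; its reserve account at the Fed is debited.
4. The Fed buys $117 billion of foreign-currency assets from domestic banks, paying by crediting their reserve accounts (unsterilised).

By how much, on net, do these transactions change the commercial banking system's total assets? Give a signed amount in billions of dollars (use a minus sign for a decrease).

Fed balance sheet:
  Assets:      Securities −$388B, Loans to banks −$156B, Foreign assets +$117B
  Liabilities: Bank reserves −$89B, Currency in circulation −$338B
Commercial banking system:
  Assets:      Reserves at CB −$89B, Securities +$388B, Foreign assets −$117B
  Liabilities: Checkable deposits +$338B, Borrowings from CB −$156B
Change in total bank assets = +$182 billion.

+$182 billion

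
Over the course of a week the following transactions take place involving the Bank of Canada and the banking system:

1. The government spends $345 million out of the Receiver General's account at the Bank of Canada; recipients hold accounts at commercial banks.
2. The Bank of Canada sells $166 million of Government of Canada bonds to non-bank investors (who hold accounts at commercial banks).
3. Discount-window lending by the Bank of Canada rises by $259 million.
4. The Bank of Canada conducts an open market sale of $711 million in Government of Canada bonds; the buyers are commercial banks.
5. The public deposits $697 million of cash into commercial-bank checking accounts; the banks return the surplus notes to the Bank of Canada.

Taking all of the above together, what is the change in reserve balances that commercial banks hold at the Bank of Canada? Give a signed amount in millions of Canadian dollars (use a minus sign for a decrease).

Bank of Canada balance sheet:
  Assets:      Securities −$877M, Loans to banks +$259M
  Liabilities: Bank reserves +$424M, Currency in circulation −$697M, Government deposits −$345M
So the change in reserve balances that commercial banks hold at the Bank of Canada is +$424 million.

+$424 million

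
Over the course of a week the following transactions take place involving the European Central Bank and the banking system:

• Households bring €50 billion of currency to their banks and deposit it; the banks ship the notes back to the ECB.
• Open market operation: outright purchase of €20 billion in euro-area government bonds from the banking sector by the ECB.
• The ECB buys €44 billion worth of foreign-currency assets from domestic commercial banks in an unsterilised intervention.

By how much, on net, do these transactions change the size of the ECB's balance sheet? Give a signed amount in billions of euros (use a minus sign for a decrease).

ECB balance sheet:
  Assets:      Securities +€20B, Foreign assets +€44B
  Liabilities: Bank reserves +€114B, Currency in circulation −€50B
Commercial banking system:
  Assets:      Reserves at CB +€114B, Securities −€20B, Foreign assets −€44B
  Liabilities: Checkable deposits +€50B
Change in total ECB assets = +€64 billion.

+€64 billion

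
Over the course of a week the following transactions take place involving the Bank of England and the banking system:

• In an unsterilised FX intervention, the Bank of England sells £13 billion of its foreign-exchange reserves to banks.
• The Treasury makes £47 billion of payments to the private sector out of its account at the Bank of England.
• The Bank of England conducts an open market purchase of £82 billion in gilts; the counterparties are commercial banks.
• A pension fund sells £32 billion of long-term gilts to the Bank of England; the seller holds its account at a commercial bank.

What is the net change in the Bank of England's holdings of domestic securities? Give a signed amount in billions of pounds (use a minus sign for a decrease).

+£114 billion

Bank of England balance sheet:
  Assets:      Securities +£114B, Foreign assets −£13B
  Liabilities: Bank reserves +£148B, Government deposits −£47B
Commercial banking system:
  Assets:      Reserves at CB +£148B, Securities −£82B, Foreign assets +£13B
  Liabilities: Checkable deposits +£79B
So the change in the Bank of England's holdings of domestic securities is +£114 billion.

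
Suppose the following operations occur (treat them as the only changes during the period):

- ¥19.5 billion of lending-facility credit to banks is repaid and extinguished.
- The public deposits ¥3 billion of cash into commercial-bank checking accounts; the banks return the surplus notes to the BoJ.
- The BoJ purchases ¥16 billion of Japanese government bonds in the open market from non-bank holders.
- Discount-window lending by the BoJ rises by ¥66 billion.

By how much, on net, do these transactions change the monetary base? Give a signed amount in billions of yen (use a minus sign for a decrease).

BoJ balance sheet:
  Assets:      Securities +¥16B, Loans to banks +¥46.5B
  Liabilities: Bank reserves +¥65.5B, Currency in circulation −¥3B
Monetary base = currency + reserves: −¥3B + (+¥65.5B) = +¥62.5 billion.

+¥62.5 billion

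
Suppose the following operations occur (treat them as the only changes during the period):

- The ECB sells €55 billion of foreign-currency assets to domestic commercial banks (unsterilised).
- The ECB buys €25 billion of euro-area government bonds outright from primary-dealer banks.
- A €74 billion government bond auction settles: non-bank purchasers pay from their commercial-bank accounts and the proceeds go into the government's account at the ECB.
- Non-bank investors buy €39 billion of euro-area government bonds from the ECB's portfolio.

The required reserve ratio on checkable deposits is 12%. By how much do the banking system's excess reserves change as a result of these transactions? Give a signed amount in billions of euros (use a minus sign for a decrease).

-€129.44 billion

FX sale €55 billion: reserves −€55B, deposits 0.
OMO purchase (from banks) €25 billion: reserves +€25B, deposits 0.
Government account inflow €74 billion: reserves −€74B, deposits −€74B.
Asset sale (to non-banks) €39 billion: reserves −€39B, deposits −€39B.
Totals: Δreserves = −€143B, Δdeposits = −€113B.
Δrequired reserves = 12% × −€113B = −€13.56B.
Δexcess reserves = Δreserves − Δrequired = −€143B − (−€13.56B) = -€129.44 billion.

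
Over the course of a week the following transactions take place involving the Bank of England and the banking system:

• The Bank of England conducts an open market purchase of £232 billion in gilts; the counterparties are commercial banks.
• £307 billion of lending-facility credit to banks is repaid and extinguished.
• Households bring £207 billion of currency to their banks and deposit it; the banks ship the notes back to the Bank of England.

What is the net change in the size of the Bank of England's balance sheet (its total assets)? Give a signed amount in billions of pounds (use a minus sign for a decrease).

Bank of England balance sheet:
  Assets:      Securities +£232B, Loans to banks −£307B
  Liabilities: Bank reserves +£132B, Currency in circulation −£207B
Change in total Bank of England assets = -£75 billion.

-£75 billion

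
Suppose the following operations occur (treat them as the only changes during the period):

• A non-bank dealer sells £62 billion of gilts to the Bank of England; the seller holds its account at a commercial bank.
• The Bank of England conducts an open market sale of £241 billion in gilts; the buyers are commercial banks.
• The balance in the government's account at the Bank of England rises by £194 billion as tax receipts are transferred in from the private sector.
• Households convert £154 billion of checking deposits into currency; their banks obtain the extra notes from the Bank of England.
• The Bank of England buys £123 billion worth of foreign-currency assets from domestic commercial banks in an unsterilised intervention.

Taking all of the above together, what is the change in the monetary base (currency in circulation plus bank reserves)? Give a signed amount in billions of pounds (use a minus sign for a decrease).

Asset purchase (from non-banks) £62 billion: Bank of England balance sheet expands → +£62B.
OMO sale (to banks) £241 billion: Bank of England balance sheet contracts → −£241B.
Government account inflow £194 billion: reserves shift to a non-base liability → −£194B.
Currency withdrawal £154 billion: just a shift between currency and reserves — both are base money → 0.
FX purchase £123 billion: Bank of England balance sheet expands → +£123B.
Net: 62 − 241 − 194 + 0 + 123 = -£250 billion.

-£250 billion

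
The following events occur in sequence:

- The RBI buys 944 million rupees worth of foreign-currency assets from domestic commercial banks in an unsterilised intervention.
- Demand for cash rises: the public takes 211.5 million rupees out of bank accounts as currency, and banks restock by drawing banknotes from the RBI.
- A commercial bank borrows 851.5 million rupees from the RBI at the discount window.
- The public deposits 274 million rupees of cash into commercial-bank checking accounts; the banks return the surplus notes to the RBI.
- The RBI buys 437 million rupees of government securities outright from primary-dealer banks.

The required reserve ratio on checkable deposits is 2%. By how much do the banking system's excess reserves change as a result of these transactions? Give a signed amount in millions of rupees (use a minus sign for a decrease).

FX purchase 944 million rupees: reserves +944M, deposits 0.
Currency withdrawal 211.5 million rupees: reserves −211.5M, deposits −211.5M.
Discount-window loan 851.5 million rupees: reserves +851.5M, deposits 0.
Currency deposit 274 million rupees: reserves +274M, deposits +274M.
OMO purchase (from banks) 437 million rupees: reserves +437M, deposits 0.
Totals: Δreserves = +2295M, Δdeposits = +62.5M.
Δrequired reserves = 2% × +62.5M = +1.25M.
Δexcess reserves = Δreserves − Δrequired = +2295M − (+1.25M) = +2293.75 million.

+2293.75 million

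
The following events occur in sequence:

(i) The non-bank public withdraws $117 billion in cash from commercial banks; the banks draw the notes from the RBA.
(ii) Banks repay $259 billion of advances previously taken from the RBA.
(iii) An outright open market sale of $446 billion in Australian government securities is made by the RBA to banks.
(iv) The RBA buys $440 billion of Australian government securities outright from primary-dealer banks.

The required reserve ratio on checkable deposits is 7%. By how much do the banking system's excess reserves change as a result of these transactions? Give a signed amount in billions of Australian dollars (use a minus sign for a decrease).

-$373.81 billion

Currency withdrawal $117 billion: reserves −$117B, deposits −$117B.
Discount-window repayment $259 billion: reserves −$259B, deposits 0.
OMO sale (to banks) $446 billion: reserves −$446B, deposits 0.
OMO purchase (from banks) $440 billion: reserves +$440B, deposits 0.
Totals: Δreserves = −$382B, Δdeposits = −$117B.
Δrequired reserves = 7% × −$117B = −$8.19B.
Δexcess reserves = Δreserves − Δrequired = −$382B − (−$8.19B) = -$373.81 billion.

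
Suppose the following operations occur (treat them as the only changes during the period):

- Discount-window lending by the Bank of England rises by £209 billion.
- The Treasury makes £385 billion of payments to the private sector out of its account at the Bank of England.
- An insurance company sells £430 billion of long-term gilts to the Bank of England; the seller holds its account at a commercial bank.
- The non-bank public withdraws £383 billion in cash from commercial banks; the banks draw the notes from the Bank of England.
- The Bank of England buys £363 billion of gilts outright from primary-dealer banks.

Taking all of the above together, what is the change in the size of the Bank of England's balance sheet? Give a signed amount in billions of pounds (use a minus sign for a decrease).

Discount-window loan £209 billion: a Bank of England asset is acquired → +£209B.
Government spending £385 billion: only the composition of liabilities changes → 0.
Asset purchase (from non-banks) £430 billion: a Bank of England asset is acquired → +£430B.
Currency withdrawal £383 billion: only the composition of liabilities changes → 0.
OMO purchase (from banks) £363 billion: a Bank of England asset is acquired → +£363B.
Net: 209 + 0 + 430 + 0 + 363 = +£1002 billion.

+£1002 billion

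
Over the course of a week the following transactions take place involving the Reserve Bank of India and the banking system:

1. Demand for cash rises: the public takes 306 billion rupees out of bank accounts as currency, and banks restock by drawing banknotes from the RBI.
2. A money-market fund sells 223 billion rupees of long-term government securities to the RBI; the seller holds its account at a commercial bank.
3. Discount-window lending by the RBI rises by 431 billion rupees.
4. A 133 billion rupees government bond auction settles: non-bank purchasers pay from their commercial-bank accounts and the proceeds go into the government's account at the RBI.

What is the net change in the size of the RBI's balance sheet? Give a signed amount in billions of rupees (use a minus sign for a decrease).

+654 billion

RBI balance sheet:
  Assets:      Securities +223B, Loans to banks +431B
  Liabilities: Bank reserves +215B, Currency in circulation +306B, Government deposits +133B
Commercial banking system:
  Assets:      Reserves at CB +215B
  Liabilities: Checkable deposits −216B, Borrowings from CB +431B
Change in total RBI assets = +654 billion.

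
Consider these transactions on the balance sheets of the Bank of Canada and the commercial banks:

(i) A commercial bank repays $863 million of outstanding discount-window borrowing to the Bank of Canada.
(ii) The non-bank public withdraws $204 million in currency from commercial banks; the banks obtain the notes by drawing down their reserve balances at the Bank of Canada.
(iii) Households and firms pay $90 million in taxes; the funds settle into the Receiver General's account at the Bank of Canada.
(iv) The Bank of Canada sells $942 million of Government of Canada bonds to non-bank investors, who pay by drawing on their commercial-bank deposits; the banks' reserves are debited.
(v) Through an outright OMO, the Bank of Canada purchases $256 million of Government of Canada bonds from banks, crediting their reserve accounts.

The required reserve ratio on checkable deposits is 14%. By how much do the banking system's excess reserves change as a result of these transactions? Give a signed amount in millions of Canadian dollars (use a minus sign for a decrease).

Discount-window repayment $863 million: reserves −$863M, deposits 0.
Currency withdrawal $204 million: reserves −$204M, deposits −$204M.
Government account inflow $90 million: reserves −$90M, deposits −$90M.
Asset sale (to non-banks) $942 million: reserves −$942M, deposits −$942M.
OMO purchase (from banks) $256 million: reserves +$256M, deposits 0.
Totals: Δreserves = −$1843M, Δdeposits = −$1236M.
Δrequired reserves = 14% × −$1236M = −$173.04M.
Δexcess reserves = Δreserves − Δrequired = −$1843M − (−$173.04M) = -$1669.96 million.

-$1669.96 million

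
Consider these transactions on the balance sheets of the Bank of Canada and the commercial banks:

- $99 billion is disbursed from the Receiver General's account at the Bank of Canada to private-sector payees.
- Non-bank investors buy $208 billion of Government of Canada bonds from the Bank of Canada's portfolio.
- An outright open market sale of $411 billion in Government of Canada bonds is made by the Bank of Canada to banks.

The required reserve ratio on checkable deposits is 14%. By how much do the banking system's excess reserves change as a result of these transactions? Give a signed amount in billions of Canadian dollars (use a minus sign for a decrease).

-$504.74 billion

Government spending $99 billion: reserves +$99B, deposits +$99B.
Asset sale (to non-banks) $208 billion: reserves −$208B, deposits −$208B.
OMO sale (to banks) $411 billion: reserves −$411B, deposits 0.
Totals: Δreserves = −$520B, Δdeposits = −$109B.
Δrequired reserves = 14% × −$109B = −$15.26B.
Δexcess reserves = Δreserves − Δrequired = −$520B − (−$15.26B) = -$504.74 billion.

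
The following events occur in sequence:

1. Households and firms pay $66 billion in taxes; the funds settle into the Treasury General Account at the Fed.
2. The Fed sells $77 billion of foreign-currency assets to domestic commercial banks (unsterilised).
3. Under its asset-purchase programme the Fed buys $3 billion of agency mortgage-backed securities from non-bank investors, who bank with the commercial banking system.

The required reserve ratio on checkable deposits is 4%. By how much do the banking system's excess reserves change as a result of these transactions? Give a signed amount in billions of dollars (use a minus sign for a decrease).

Government account inflow $66 billion: reserves −$66B, deposits −$66B.
FX sale $77 billion: reserves −$77B, deposits 0.
Asset purchase (from non-banks) $3 billion: reserves +$3B, deposits +$3B.
Totals: Δreserves = −$140B, Δdeposits = −$63B.
Δrequired reserves = 4% × −$63B = −$2.52B.
Δexcess reserves = Δreserves − Δrequired = −$140B − (−$2.52B) = -$137.48 billion.

-$137.48 billion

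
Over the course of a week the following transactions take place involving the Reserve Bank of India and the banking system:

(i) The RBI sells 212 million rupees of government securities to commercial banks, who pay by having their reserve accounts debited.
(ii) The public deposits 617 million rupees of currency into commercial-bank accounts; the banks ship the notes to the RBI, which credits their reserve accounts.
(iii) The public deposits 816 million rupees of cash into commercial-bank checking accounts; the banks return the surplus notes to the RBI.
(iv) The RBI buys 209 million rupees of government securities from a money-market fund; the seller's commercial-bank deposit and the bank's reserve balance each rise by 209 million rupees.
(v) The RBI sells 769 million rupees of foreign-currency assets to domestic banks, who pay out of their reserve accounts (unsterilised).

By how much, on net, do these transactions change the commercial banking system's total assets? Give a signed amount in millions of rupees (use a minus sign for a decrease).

OMO sale (to banks) 212 million rupees: just an asset swap on bank balance sheets → 0.
Currency deposit 617 million rupees: bank balance sheets expand → +617M.
Currency deposit 816 million rupees: bank balance sheets expand → +816M.
Asset purchase (from non-banks) 209 million rupees: bank balance sheets expand → +209M.
FX sale 769 million rupees: just an asset swap on bank balance sheets → 0.
Net: 0 + 617 + 816 + 209 + 0 = +1642 million.

+1642 million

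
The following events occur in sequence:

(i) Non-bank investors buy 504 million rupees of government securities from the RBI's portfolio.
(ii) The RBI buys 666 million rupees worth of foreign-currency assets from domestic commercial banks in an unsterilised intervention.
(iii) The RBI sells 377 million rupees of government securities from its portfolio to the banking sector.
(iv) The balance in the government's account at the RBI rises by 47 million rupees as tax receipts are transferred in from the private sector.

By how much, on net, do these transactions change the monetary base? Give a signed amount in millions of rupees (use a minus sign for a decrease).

-262 million

RBI balance sheet:
  Assets:      Securities −881M, Foreign assets +666M
  Liabilities: Bank reserves −262M, Government deposits +47M
Monetary base = currency + reserves: 0 + (−262M) = -262 million.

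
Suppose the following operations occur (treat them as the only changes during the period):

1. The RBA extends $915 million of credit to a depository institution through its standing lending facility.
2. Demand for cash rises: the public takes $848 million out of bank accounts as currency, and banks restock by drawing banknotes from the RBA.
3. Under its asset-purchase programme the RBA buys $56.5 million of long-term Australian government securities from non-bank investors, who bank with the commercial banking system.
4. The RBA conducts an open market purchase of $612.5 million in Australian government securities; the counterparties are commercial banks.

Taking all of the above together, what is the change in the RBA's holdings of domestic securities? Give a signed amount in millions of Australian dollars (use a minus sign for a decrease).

+$669 million

RBA balance sheet:
  Assets:      Securities +$669M, Loans to banks +$915M
  Liabilities: Bank reserves +$736M, Currency in circulation +$848M
Commercial banking system:
  Assets:      Reserves at CB +$736M, Securities −$612.5M
  Liabilities: Checkable deposits −$791.5M, Borrowings from CB +$915M
So the change in the RBA's holdings of domestic securities is +$669 million.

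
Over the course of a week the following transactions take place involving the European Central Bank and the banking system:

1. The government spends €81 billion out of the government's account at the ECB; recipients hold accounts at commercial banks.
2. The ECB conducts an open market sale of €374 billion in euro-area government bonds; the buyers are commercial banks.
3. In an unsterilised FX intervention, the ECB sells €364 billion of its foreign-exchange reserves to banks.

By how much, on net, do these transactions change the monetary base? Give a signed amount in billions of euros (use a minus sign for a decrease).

-€657 billion

Government spending €81 billion: a non-base liability converts back to reserves → +€81B.
OMO sale (to banks) €374 billion: ECB balance sheet contracts → −€374B.
FX sale €364 billion: ECB balance sheet contracts → −€364B.
Net: 81 − 374 − 364 = -€657 billion.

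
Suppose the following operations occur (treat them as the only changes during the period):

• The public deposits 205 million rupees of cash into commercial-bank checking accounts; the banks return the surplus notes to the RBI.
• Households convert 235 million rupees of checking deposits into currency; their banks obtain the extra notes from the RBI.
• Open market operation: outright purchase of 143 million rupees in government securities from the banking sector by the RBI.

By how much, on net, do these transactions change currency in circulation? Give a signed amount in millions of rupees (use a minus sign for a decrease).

RBI balance sheet:
  Assets:      Securities +143M
  Liabilities: Bank reserves +113M, Currency in circulation +30M
So the change in currency in circulation is +30 million.

+30 million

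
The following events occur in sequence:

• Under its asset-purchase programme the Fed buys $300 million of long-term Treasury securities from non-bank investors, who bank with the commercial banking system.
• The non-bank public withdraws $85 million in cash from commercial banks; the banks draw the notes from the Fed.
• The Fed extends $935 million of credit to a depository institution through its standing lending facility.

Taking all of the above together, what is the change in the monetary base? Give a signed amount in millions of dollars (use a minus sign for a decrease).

Fed balance sheet:
  Assets:      Securities +$300M, Loans to banks +$935M
  Liabilities: Bank reserves +$1150M, Currency in circulation +$85M
Monetary base = currency + reserves: +$85M + (+$1150M) = +$1235 million.

+$1235 million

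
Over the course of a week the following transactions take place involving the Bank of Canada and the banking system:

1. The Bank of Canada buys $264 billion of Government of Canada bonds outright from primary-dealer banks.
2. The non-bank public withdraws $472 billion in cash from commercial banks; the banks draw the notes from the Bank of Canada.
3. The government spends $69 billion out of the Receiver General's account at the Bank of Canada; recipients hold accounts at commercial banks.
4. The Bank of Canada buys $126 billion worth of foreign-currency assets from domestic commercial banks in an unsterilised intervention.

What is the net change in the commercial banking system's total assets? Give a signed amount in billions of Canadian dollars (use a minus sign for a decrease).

-$403 billion

Bank of Canada balance sheet:
  Assets:      Securities +$264B, Foreign assets +$126B
  Liabilities: Bank reserves −$13B, Currency in circulation +$472B, Government deposits −$69B
Commercial banking system:
  Assets:      Reserves at CB −$13B, Securities −$264B, Foreign assets −$126B
  Liabilities: Checkable deposits −$403B
Change in total bank assets = -$403 billion.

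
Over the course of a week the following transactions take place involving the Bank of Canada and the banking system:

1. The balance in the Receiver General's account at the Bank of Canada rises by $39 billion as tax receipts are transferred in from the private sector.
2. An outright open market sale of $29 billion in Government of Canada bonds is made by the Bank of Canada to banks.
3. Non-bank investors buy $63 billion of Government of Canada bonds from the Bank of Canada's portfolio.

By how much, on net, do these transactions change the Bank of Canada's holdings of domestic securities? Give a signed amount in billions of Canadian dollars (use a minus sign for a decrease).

Government account inflow $39 billion: the Bank of Canada's securities portfolio is untouched → 0.
OMO sale (to banks) $29 billion: securities removed from the Bank of Canada's portfolio → −$29B.
Asset sale (to non-banks) $63 billion: securities removed from the Bank of Canada's portfolio → −$63B.
Net: 0 − 29 − 63 = -$92 billion.

-$92 billion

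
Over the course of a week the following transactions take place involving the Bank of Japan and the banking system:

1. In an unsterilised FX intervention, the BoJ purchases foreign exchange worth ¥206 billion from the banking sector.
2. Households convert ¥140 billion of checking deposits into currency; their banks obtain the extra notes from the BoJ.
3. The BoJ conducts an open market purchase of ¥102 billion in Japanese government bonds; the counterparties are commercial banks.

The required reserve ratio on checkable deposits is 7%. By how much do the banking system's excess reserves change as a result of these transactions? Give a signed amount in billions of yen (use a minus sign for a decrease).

FX purchase ¥206 billion: reserves +¥206B, deposits 0.
Currency withdrawal ¥140 billion: reserves −¥140B, deposits −¥140B.
OMO purchase (from banks) ¥102 billion: reserves +¥102B, deposits 0.
Totals: Δreserves = +¥168B, Δdeposits = −¥140B.
Δrequired reserves = 7% × −¥140B = −¥9.8B.
Δexcess reserves = Δreserves − Δrequired = +¥168B − (−¥9.8B) = +¥177.8 billion.

+¥177.8 billion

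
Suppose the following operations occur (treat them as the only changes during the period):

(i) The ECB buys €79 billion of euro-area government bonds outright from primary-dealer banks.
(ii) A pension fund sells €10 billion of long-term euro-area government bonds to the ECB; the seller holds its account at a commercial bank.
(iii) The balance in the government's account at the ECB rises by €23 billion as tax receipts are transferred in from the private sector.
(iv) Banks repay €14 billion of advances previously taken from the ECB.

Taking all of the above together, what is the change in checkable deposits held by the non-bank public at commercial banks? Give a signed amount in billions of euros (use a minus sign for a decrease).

-€13 billion

ECB balance sheet:
  Assets:      Securities +€89B, Loans to banks −€14B
  Liabilities: Bank reserves +€52B, Government deposits +€23B
Commercial banking system:
  Assets:      Reserves at CB +€52B, Securities −€79B
  Liabilities: Checkable deposits −€13B, Borrowings from CB −€14B
So the change in checkable deposits held by the non-bank public at commercial banks is -€13 billion.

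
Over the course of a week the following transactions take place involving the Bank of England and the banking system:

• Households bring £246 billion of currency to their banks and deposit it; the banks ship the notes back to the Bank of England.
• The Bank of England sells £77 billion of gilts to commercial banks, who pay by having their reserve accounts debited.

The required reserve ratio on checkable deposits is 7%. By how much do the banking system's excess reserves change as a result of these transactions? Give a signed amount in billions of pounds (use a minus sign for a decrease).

+£151.78 billion

Currency deposit £246 billion: reserves +£246B, deposits +£246B.
OMO sale (to banks) £77 billion: reserves −£77B, deposits 0.
Totals: Δreserves = +£169B, Δdeposits = +£246B.
Δrequired reserves = 7% × +£246B = +£17.22B.
Δexcess reserves = Δreserves − Δrequired = +£169B − (+£17.22B) = +£151.78 billion.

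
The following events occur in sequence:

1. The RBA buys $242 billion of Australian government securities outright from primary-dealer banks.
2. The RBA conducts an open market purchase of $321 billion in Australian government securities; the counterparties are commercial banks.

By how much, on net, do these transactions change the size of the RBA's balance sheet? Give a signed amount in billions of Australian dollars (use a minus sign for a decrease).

+$563 billion

OMO purchase (from banks) $242 billion: an RBA asset is acquired → +$242B.
OMO purchase (from banks) $321 billion: an RBA asset is acquired → +$321B.
Net: 242 + 321 = +$563 billion.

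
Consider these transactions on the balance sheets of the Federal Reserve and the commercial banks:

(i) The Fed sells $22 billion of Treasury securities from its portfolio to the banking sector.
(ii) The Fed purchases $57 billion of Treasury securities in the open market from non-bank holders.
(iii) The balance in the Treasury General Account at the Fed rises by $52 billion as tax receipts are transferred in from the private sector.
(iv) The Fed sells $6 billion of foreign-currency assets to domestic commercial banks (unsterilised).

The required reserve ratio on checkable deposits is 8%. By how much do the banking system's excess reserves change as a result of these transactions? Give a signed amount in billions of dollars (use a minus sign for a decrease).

OMO sale (to banks) $22 billion: reserves −$22B, deposits 0.
Asset purchase (from non-banks) $57 billion: reserves +$57B, deposits +$57B.
Government account inflow $52 billion: reserves −$52B, deposits −$52B.
FX sale $6 billion: reserves −$6B, deposits 0.
Totals: Δreserves = −$23B, Δdeposits = +$5B.
Δrequired reserves = 8% × +$5B = +$0.4B.
Δexcess reserves = Δreserves − Δrequired = −$23B − (+$0.4B) = -$23.4 billion.

-$23.4 billion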